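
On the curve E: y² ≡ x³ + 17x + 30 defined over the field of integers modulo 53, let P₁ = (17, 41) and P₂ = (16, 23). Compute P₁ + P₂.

(17, 41) + (16, 23). λ = (23 - 41)/(16 - 17) ≡ 35/52 mod 53. 52⁻¹ ≡ 52 (mod 53), so λ ≡ 18.
  x = λ² - 17 - 16 = 324 - 33 ≡ 26; y = λ·(17 - 26) - 41 ≡ 9. → (26, 9)

(26, 9)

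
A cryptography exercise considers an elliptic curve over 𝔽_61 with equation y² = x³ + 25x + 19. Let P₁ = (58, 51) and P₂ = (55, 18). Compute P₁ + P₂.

(8, 11)

(58, 51) + (55, 18). λ = (18 - 51)/(55 - 58) ≡ 28/58 mod 61. 58⁻¹ ≡ 20 (mod 61), so λ ≡ 11.
  x = λ² - 58 - 55 = 121 - 113 ≡ 8; y = λ·(58 - 8) - 51 ≡ 11. → (8, 11)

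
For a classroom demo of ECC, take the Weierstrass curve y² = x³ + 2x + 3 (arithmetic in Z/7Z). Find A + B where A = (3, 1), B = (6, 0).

(2, 1)

(3, 1) + (6, 0). λ = (0 - 1)/(6 - 3) ≡ 6/3 mod 7. 3⁻¹ ≡ 5 (mod 7), so λ ≡ 2.
  x = λ² - 3 - 6 = 4 - 9 ≡ 2; y = λ·(3 - 2) - 1 ≡ 1. → (2, 1)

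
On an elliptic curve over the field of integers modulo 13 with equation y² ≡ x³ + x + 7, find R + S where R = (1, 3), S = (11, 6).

(2, 11)

(1, 3) + (11, 6). λ = (6 - 3)/(11 - 1) ≡ 3/10 mod 13. 10⁻¹ ≡ 4 (mod 13), so λ ≡ 12.
  x = λ² - 1 - 11 = 144 - 12 ≡ 2; y = λ·(1 - 2) - 3 ≡ 11. → (2, 11)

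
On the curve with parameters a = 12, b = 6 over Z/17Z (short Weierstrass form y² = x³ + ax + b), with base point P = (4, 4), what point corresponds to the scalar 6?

Double-and-add on 6 = (110)₂. Start with P = (4, 4) for the leading 1-bit.
double: tangent at (4, 4): λ = (3·4² + 12)/(2·4) ≡ 9/8. 8⁻¹ ≡ 15 (mod 17), so λ ≡ 9·15 ≡ 16.
  x = λ² - 4 - 4 = 256 - 8 ≡ 10; y = λ·(4 - 10) - 4 ≡ 2. → (10, 2)
add P: (10, 2) + (4, 4). λ = (4 - 2)/(4 - 10) ≡ 2/11 mod 17. 11⁻¹ ≡ 14 (mod 17), so λ ≡ 11.
  x = λ² - 10 - 4 = 121 - 14 ≡ 5; y = λ·(10 - 5) - 2 ≡ 2. → (5, 2)
double: tangent at (5, 2): λ = (3·5² + 12)/(2·2) ≡ 2/4. 4⁻¹ ≡ 13 (mod 17), so λ ≡ 2·13 ≡ 9.
  x = λ² - 5 - 5 = 81 - 10 ≡ 3; y = λ·(5 - 3) - 2 ≡ 16. → (3, 16)

(3, 16)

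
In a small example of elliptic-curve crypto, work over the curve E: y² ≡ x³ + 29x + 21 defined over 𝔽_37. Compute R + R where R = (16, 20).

tangent at (16, 20): λ = (3·16² + 29)/(2·20) ≡ 20/3. 3⁻¹ ≡ 25 (mod 37) since 3·25 = 75 ≡ 1, so λ ≡ 20·25 ≡ 19.
  x = λ² - 16 - 16 = 361 - 32 ≡ 33; y = λ·(16 - 33) - 20 ≡ 27. → (33, 27)

(33, 27)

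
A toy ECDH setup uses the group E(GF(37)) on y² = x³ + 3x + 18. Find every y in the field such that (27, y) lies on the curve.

x³ + 3x + 18 = 19782 ≡ 24 (mod 37).
24 is a non-residue mod 37; no y exists.

none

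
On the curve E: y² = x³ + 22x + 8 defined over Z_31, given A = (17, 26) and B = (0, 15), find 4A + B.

First 4A:
Repeated addition: build up to 4A.
2A: tangent at (17, 26): λ = (3·17² + 22)/(2·26) ≡ 21/21. 21⁻¹ ≡ 3 (mod 31) since 21·3 = 63 ≡ 1, so λ ≡ 21·3 ≡ 1.
  x = λ² - 17 - 17 = 1 - 34 ≡ 29; y = λ·(17 - 29) - 26 ≡ 24. → (29, 24)
3A: (29, 24) + (17, 26). λ = (26 - 24)/(17 - 29) ≡ 2/19 mod 31. 19⁻¹ ≡ 18 (mod 31), so λ ≡ 5.
  x = λ² - 29 - 17 = 25 - 46 ≡ 10; y = λ·(29 - 10) - 24 ≡ 9. → (10, 9)
4A: (10, 9) + (17, 26). λ = (26 - 9)/(17 - 10) ≡ 17/7 mod 31. 7⁻¹ ≡ 9 (mod 31), so λ ≡ 29.
  x = λ² - 10 - 17 = 841 - 27 ≡ 8; y = λ·(10 - 8) - 9 ≡ 18. → (8, 18)
4A = (8, 18).
Finally 4A + B:
(8, 18) + (0, 15). λ = (15 - 18)/(0 - 8) ≡ 28/23 mod 31. 23⁻¹ ≡ 27 (mod 31), so λ ≡ 12.
  x = λ² - 8 - 0 = 144 - 8 ≡ 12; y = λ·(8 - 12) - 18 ≡ 27. → (12, 27)

(12, 27)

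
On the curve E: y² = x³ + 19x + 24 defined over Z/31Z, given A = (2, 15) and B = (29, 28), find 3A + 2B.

First 3A:
Repeated addition: build up to 3A.
2A: tangent at (2, 15): λ = (3·2² + 19)/(2·15) ≡ 0/30. 30⁻¹ ≡ 30 (mod 31), so λ ≡ 0·30 ≡ 0.
  x = λ² - 2 - 2 = 0 - 4 ≡ 27; y = λ·(2 - 27) - 15 ≡ 16. → (27, 16)
3A: (27, 16) + (2, 15). λ = (15 - 16)/(2 - 27) ≡ 30/6 mod 31. 6⁻¹ ≡ 26 (mod 31), so λ ≡ 5.
  x = λ² - 27 - 2 = 25 - 29 ≡ 27; y = λ·(27 - 27) - 16 ≡ 15. → (27, 15)
3A = (27, 15).
Next 2B:
Repeated addition: build up to 2B.
2B: tangent at (29, 28): λ = (3·29² + 19)/(2·28) ≡ 0/25. 25⁻¹ ≡ 5 (mod 31), so λ ≡ 0·5 ≡ 0.
  x = λ² - 29 - 29 = 0 - 58 ≡ 4; y = λ·(29 - 4) - 28 ≡ 3. → (4, 3)
2B = (4, 3).
Finally 3A + 2B:
(27, 15) + (4, 3). λ = (3 - 15)/(4 - 27) ≡ 19/8 mod 31. 8⁻¹ ≡ 4 (mod 31) since 8·4 = 32 ≡ 1, so λ ≡ 14.
  x = λ² - 27 - 4 = 196 - 31 ≡ 10; y = λ·(27 - 10) - 15 ≡ 6. → (10, 6)

(10, 6)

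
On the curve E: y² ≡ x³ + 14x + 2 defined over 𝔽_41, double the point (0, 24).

(4, 9)

tangent at (0, 24): λ = (3·0² + 14)/(2·24) ≡ 14/7. 7⁻¹ ≡ 6 (mod 41), so λ ≡ 14·6 ≡ 2.
  x = λ² - 0 - 0 = 4 - 0 ≡ 4; y = λ·(0 - 4) - 24 ≡ 9. → (4, 9)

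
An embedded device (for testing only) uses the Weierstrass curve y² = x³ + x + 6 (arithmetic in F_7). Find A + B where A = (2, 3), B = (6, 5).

(1, 1)

(2, 3) + (6, 5). λ = (5 - 3)/(6 - 2) ≡ 2/4 mod 7. 4⁻¹ ≡ 2 (mod 7), so λ ≡ 4.
  x = λ² - 2 - 6 = 16 - 8 ≡ 1; y = λ·(2 - 1) - 3 ≡ 1. → (1, 1)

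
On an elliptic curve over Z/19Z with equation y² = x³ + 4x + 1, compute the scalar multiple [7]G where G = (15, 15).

Double-and-add on 7 = (111)₂. Start with G = (15, 15) for the leading 1-bit.
double: tangent at (15, 15): λ = (3·15² + 4)/(2·15) ≡ 14/11. 11⁻¹ ≡ 7 (mod 19) since 11·7 = 77 ≡ 1, so λ ≡ 14·7 ≡ 3.
  x = λ² - 15 - 15 = 9 - 30 ≡ 17; y = λ·(15 - 17) - 15 ≡ 17. → (17, 17)
add G: (17, 17) + (15, 15). λ = (15 - 17)/(15 - 17) ≡ 17/17 mod 19. 17⁻¹ ≡ 9 (mod 19), so λ ≡ 1.
  x = λ² - 17 - 15 = 1 - 32 ≡ 7; y = λ·(17 - 7) - 17 ≡ 12. → (7, 12)
double: tangent at (7, 12): λ = (3·7² + 4)/(2·12) ≡ 18/5. 5⁻¹ ≡ 4 (mod 19), so λ ≡ 18·4 ≡ 15.
  x = λ² - 7 - 7 = 225 - 14 ≡ 2; y = λ·(7 - 2) - 12 ≡ 6. → (2, 6)
add G: (2, 6) + (15, 15). λ = (15 - 6)/(15 - 2) ≡ 9/13 mod 19. 13⁻¹ ≡ 3 (mod 19), so λ ≡ 8.
  x = λ² - 2 - 15 = 64 - 17 ≡ 9; y = λ·(2 - 9) - 6 ≡ 14. → (9, 14)

(9, 14)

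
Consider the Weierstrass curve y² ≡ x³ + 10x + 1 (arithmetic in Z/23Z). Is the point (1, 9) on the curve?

yes

y² = 9² ≡ 12; x³ + 10x + 1 = 12 ≡ 12 (mod 23). 12 = 12.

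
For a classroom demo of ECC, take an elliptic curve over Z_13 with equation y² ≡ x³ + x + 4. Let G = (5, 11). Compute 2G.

tangent at (5, 11): λ = (3·5² + 1)/(2·11) ≡ 11/9. 9⁻¹ ≡ 3 (mod 13), so λ ≡ 11·3 ≡ 7.
  x = λ² - 5 - 5 = 49 - 10 ≡ 0; y = λ·(5 - 0) - 11 ≡ 11. → (0, 11)

(0, 11)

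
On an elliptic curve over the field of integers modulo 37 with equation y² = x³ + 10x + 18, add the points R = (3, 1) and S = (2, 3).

(36, 28)

(3, 1) + (2, 3). λ = (3 - 1)/(2 - 3) ≡ 2/36 mod 37. 36⁻¹ ≡ 36 (mod 37) since 36·36 = 1296 ≡ 1, so λ ≡ 35.
  x = λ² - 3 - 2 = 1225 - 5 ≡ 36; y = λ·(3 - 36) - 1 ≡ 28. → (36, 28)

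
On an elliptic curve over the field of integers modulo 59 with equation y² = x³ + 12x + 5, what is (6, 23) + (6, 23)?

tangent at (6, 23): λ = (3·6² + 12)/(2·23) ≡ 2/46. 46⁻¹ ≡ 9 (mod 59) since 46·9 = 414 ≡ 1, so λ ≡ 2·9 ≡ 18.
  x = λ² - 6 - 6 = 324 - 12 ≡ 17; y = λ·(6 - 17) - 23 ≡ 15. → (17, 15)

(17, 15)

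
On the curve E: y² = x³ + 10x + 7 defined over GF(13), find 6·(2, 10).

Write Q = (2, 10).
Double-and-add on 6 = (110)₂. Start with Q = (2, 10) for the leading 1-bit.
double: tangent at (2, 10): λ = (3·2² + 10)/(2·10) ≡ 9/7. 7⁻¹ ≡ 2 (mod 13) since 7·2 = 14 ≡ 1, so λ ≡ 9·2 ≡ 5.
  x = λ² - 2 - 2 = 25 - 4 ≡ 8; y = λ·(2 - 8) - 10 ≡ 12. → (8, 12)
add Q: (8, 12) + (2, 10). λ = (10 - 12)/(2 - 8) ≡ 11/7 mod 13. 7⁻¹ ≡ 2 (mod 13) since 7·2 = 14 ≡ 1, so λ ≡ 9.
  x = λ² - 8 - 2 = 81 - 10 ≡ 6; y = λ·(8 - 6) - 12 ≡ 6. → (6, 6)
double: tangent at (6, 6): λ = (3·6² + 10)/(2·6) ≡ 1/12. 12⁻¹ ≡ 12 (mod 13), so λ ≡ 1·12 ≡ 12.
  x = λ² - 6 - 6 = 144 - 12 ≡ 2; y = λ·(6 - 2) - 6 ≡ 3. → (2, 3)

(2, 3)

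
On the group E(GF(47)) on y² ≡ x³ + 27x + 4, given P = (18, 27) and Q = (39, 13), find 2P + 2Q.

First 2P:
Repeated addition: build up to 2P.
2P: tangent at (18, 27): λ = (3·18² + 27)/(2·27) ≡ 12/7. 7⁻¹ ≡ 27 (mod 47) since 7·27 = 189 ≡ 1, so λ ≡ 12·27 ≡ 42.
  x = λ² - 18 - 18 = 1764 - 36 ≡ 36; y = λ·(18 - 36) - 27 ≡ 16. → (36, 16)
2P = (36, 16).
Next 2Q:
Repeated addition: build up to 2Q.
2Q: tangent at (39, 13): λ = (3·39² + 27)/(2·13) ≡ 31/26. 26⁻¹ ≡ 38 (mod 47) since 26·38 = 988 ≡ 1, so λ ≡ 31·38 ≡ 3.
  x = λ² - 39 - 39 = 9 - 78 ≡ 25; y = λ·(39 - 25) - 13 ≡ 29. → (25, 29)
2Q = (25, 29).
Finally 2P + 2Q:
(36, 16) + (25, 29). λ = (29 - 16)/(25 - 36) ≡ 13/36 mod 47. 36⁻¹ ≡ 17 (mod 47) since 36·17 = 612 ≡ 1, so λ ≡ 33.
  x = λ² - 36 - 25 = 1089 - 61 ≡ 41; y = λ·(36 - 41) - 16 ≡ 7. → (41, 7)

(41, 7)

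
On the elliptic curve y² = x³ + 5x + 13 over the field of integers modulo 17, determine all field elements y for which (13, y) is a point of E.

x³ + 5x + 13 = 2275 ≡ 14 (mod 17).
14 is a non-residue mod 17; no y exists.

none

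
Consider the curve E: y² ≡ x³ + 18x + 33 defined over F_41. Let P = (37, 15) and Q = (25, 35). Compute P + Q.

(0, 19)

(37, 15) + (25, 35). λ = (35 - 15)/(25 - 37) ≡ 20/29 mod 41. 29⁻¹ ≡ 17 (mod 41) since 29·17 = 493 ≡ 1, so λ ≡ 12.
  x = λ² - 37 - 25 = 144 - 62 ≡ 0; y = λ·(37 - 0) - 15 ≡ 19. → (0, 19)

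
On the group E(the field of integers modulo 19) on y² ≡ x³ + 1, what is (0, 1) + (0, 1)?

tangent at (0, 1): λ = (3·0² + 0)/(2·1) ≡ 0/2. 2⁻¹ ≡ 10 (mod 19) since 2·10 = 20 ≡ 1, so λ ≡ 0·10 ≡ 0.
  x = λ² - 0 - 0 = 0 - 0 ≡ 0; y = λ·(0 - 0) - 1 ≡ 18. → (0, 18)

(0, 18)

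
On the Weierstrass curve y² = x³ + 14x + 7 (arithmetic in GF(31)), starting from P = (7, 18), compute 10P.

Double-and-add on 10 = (1010)₂. Start with P = (7, 18) for the leading 1-bit.
double: tangent at (7, 18): λ = (3·7² + 14)/(2·18) ≡ 6/5. 5⁻¹ ≡ 25 (mod 31), so λ ≡ 6·25 ≡ 26.
  x = λ² - 7 - 7 = 676 - 14 ≡ 11; y = λ·(7 - 11) - 18 ≡ 2. → (11, 2)
double: tangent at (11, 2): λ = (3·11² + 14)/(2·2) ≡ 5/4. 4⁻¹ ≡ 8 (mod 31), so λ ≡ 5·8 ≡ 9.
  x = λ² - 11 - 11 = 81 - 22 ≡ 28; y = λ·(11 - 28) - 2 ≡ 0. → (28, 0)
add P: (28, 0) + (7, 18). λ = (18 - 0)/(7 - 28) ≡ 18/10 mod 31. 10⁻¹ ≡ 28 (mod 31), so λ ≡ 8.
  x = λ² - 28 - 7 = 64 - 35 ≡ 29; y = λ·(28 - 29) - 0 ≡ 23. → (29, 23)
double: tangent at (29, 23): λ = (3·29² + 14)/(2·23) ≡ 26/15. 15⁻¹ ≡ 29 (mod 31) since 15·29 = 435 ≡ 1, so λ ≡ 26·29 ≡ 10.
  x = λ² - 29 - 29 = 100 - 58 ≡ 11; y = λ·(29 - 11) - 23 ≡ 2. → (11, 2)

(11, 2)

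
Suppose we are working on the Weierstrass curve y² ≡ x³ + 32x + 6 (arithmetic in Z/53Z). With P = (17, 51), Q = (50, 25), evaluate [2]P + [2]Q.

(9, 4)

First 2P:
Repeated addition: build up to 2P.
2P: tangent at (17, 51): λ = (3·17² + 32)/(2·51) ≡ 51/49. 49⁻¹ ≡ 13 (mod 53), so λ ≡ 51·13 ≡ 27.
  x = λ² - 17 - 17 = 729 - 34 ≡ 6; y = λ·(17 - 6) - 51 ≡ 34. → (6, 34)
2P = (6, 34).
Next 2Q:
Repeated addition: build up to 2Q.
2Q: tangent at (50, 25): λ = (3·50² + 32)/(2·25) ≡ 6/50. 50⁻¹ ≡ 35 (mod 53) since 50·35 = 1750 ≡ 1, so λ ≡ 6·35 ≡ 51.
  x = λ² - 50 - 50 = 2601 - 100 ≡ 10; y = λ·(50 - 10) - 25 ≡ 1. → (10, 1)
2Q = (10, 1).
Finally 2P + 2Q:
(6, 34) + (10, 1). λ = (1 - 34)/(10 - 6) ≡ 20/4 mod 53. 4⁻¹ ≡ 40 (mod 53), so λ ≡ 5.
  x = λ² - 6 - 10 = 25 - 16 ≡ 9; y = λ·(6 - 9) - 34 ≡ 4. → (9, 4)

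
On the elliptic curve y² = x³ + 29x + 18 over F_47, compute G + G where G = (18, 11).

(25, 23)

tangent at (18, 11): λ = (3·18² + 29)/(2·11) ≡ 14/22. 22⁻¹ ≡ 15 (mod 47) since 22·15 = 330 ≡ 1, so λ ≡ 14·15 ≡ 22.
  x = λ² - 18 - 18 = 484 - 36 ≡ 25; y = λ·(18 - 25) - 11 ≡ 23. → (25, 23)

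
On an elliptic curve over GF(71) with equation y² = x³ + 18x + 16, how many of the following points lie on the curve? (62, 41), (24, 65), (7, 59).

1

(62, 41): 41² ≡ 48, rhs ≡ 48 → on.
(24, 65): 65² ≡ 36, rhs ≡ 1 → off.
(7, 59): 59² ≡ 2, rhs ≡ 59 → off.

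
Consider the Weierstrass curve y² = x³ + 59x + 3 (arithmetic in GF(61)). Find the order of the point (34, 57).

2P: tangent at (34, 57): λ = (3·34² + 59)/(2·57) ≡ 50/53. 53⁻¹ ≡ 38 (mod 61), so λ ≡ 50·38 ≡ 9.
  x = λ² - 34 - 34 = 81 - 68 ≡ 13; y = λ·(34 - 13) - 57 ≡ 10. → (13, 10)
3P: (13, 10) + (34, 57). λ = (57 - 10)/(34 - 13) ≡ 47/21 mod 61. 21⁻¹ ≡ 32 (mod 61) since 21·32 = 672 ≡ 1, so λ ≡ 40.
  x = λ² - 13 - 34 = 1600 - 47 ≡ 28; y = λ·(13 - 28) - 10 ≡ 0. → (28, 0)
4P: (28, 0) + (34, 57). λ = (57 - 0)/(34 - 28) ≡ 57/6 mod 61. 6⁻¹ ≡ 51 (mod 61), so λ ≡ 40.
  x = λ² - 28 - 34 = 1600 - 62 ≡ 13; y = λ·(28 - 13) - 0 ≡ 51. → (13, 51)
5P: (13, 51) + (34, 57). λ = (57 - 51)/(34 - 13) ≡ 6/21 mod 61. 21⁻¹ ≡ 32 (mod 61), so λ ≡ 9.
  x = λ² - 13 - 34 = 81 - 47 ≡ 34; y = λ·(13 - 34) - 51 ≡ 4. → (34, 4)
6P: (34, 4) + (34, 57): same x and y₁ ≡ -y₂, so the sum is O.
6P = O, so the order is 6.

6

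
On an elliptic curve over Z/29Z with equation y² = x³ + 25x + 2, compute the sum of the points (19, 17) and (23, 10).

(10, 18)

(19, 17) + (23, 10). λ = (10 - 17)/(23 - 19) ≡ 22/4 mod 29. 4⁻¹ ≡ 22 (mod 29) since 4·22 = 88 ≡ 1, so λ ≡ 20.
  x = λ² - 19 - 23 = 400 - 42 ≡ 10; y = λ·(19 - 10) - 17 ≡ 18. → (10, 18)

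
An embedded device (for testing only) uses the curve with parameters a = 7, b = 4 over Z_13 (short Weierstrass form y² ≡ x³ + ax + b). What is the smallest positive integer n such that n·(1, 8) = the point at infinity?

6

2P: tangent at (1, 8): λ = (3·1² + 7)/(2·8) ≡ 10/3. 3⁻¹ ≡ 9 (mod 13) since 3·9 = 27 ≡ 1, so λ ≡ 10·9 ≡ 12.
  x = λ² - 1 - 1 = 144 - 2 ≡ 12; y = λ·(1 - 12) - 8 ≡ 3. → (12, 3)
3P: (12, 3) + (1, 8). λ = (8 - 3)/(1 - 12) ≡ 5/2 mod 13. 2⁻¹ ≡ 7 (mod 13), so λ ≡ 9.
  x = λ² - 12 - 1 = 81 - 13 ≡ 3; y = λ·(12 - 3) - 3 ≡ 0. → (3, 0)
4P: (3, 0) + (1, 8). λ = (8 - 0)/(1 - 3) ≡ 8/11 mod 13. 11⁻¹ ≡ 6 (mod 13), so λ ≡ 9.
  x = λ² - 3 - 1 = 81 - 4 ≡ 12; y = λ·(3 - 12) - 0 ≡ 10. → (12, 10)
5P: (12, 10) + (1, 8). λ = (8 - 10)/(1 - 12) ≡ 11/2 mod 13. 2⁻¹ ≡ 7 (mod 13) since 2·7 = 14 ≡ 1, so λ ≡ 12.
  x = λ² - 12 - 1 = 144 - 13 ≡ 1; y = λ·(12 - 1) - 10 ≡ 5. → (1, 5)
6P: (1, 5) + (1, 8): same x and y₁ ≡ -y₂, so the sum is the point at infinity.
6P = the point at infinity, so the order is 6.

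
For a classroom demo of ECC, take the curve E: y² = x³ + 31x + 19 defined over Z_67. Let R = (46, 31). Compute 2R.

tangent at (46, 31): λ = (3·46² + 31)/(2·31) ≡ 14/62. 62⁻¹ ≡ 40 (mod 67) since 62·40 = 2480 ≡ 1, so λ ≡ 14·40 ≡ 24.
  x = λ² - 46 - 46 = 576 - 92 ≡ 15; y = λ·(46 - 15) - 31 ≡ 43. → (15, 43)

(15, 43)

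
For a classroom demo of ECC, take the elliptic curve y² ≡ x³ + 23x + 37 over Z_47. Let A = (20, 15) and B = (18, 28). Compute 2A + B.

(19, 46)

First 2A:
Repeated addition: build up to 2A.
2A: tangent at (20, 15): λ = (3·20² + 23)/(2·15) ≡ 1/30. 30⁻¹ ≡ 11 (mod 47), so λ ≡ 1·11 ≡ 11.
  x = λ² - 20 - 20 = 121 - 40 ≡ 34; y = λ·(20 - 34) - 15 ≡ 19. → (34, 19)
2A = (34, 19).
Finally 2A + B:
(34, 19) + (18, 28). λ = (28 - 19)/(18 - 34) ≡ 9/31 mod 47. 31⁻¹ ≡ 44 (mod 47) since 31·44 = 1364 ≡ 1, so λ ≡ 20.
  x = λ² - 34 - 18 = 400 - 52 ≡ 19; y = λ·(34 - 19) - 19 ≡ 46. → (19, 46)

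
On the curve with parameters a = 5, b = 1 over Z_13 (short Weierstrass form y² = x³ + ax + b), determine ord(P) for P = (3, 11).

2P: tangent at (3, 11): λ = (3·3² + 5)/(2·11) ≡ 6/9. 9⁻¹ ≡ 3 (mod 13), so λ ≡ 6·3 ≡ 5.
  x = λ² - 3 - 3 = 25 - 6 ≡ 6; y = λ·(3 - 6) - 11 ≡ 0. → (6, 0)
3P: (6, 0) + (3, 11). λ = (11 - 0)/(3 - 6) ≡ 11/10 mod 13. 10⁻¹ ≡ 4 (mod 13), so λ ≡ 5.
  x = λ² - 6 - 3 = 25 - 9 ≡ 3; y = λ·(6 - 3) - 0 ≡ 2. → (3, 2)
4P: (3, 2) + (3, 11): same x and y₁ ≡ -y₂, so the sum is the point at infinity.
4P = the point at infinity, so the order is 4.

4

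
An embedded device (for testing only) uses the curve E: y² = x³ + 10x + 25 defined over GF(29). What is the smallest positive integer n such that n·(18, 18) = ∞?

2P: tangent at (18, 18): λ = (3·18² + 10)/(2·18) ≡ 25/7. 7⁻¹ ≡ 25 (mod 29) since 7·25 = 175 ≡ 1, so λ ≡ 25·25 ≡ 16.
  x = λ² - 18 - 18 = 256 - 36 ≡ 17; y = λ·(18 - 17) - 18 ≡ 27. → (17, 27)
3P: (17, 27) + (18, 18). λ = (18 - 27)/(18 - 17) ≡ 20/1 mod 29. 1⁻¹ ≡ 1 (mod 29) since 1·1 = 1 ≡ 1, so λ ≡ 20.
  x = λ² - 17 - 18 = 400 - 35 ≡ 17; y = λ·(17 - 17) - 27 ≡ 2. → (17, 2)
4P: (17, 2) + (18, 18). λ = (18 - 2)/(18 - 17) ≡ 16/1 mod 29. 1⁻¹ ≡ 1 (mod 29), so λ ≡ 16.
  x = λ² - 17 - 18 = 256 - 35 ≡ 18; y = λ·(17 - 18) - 2 ≡ 11. → (18, 11)
5P: (18, 11) + (18, 18): same x and y₁ ≡ -y₂, so the sum is ∞.
5P = ∞, so the order is 5.

5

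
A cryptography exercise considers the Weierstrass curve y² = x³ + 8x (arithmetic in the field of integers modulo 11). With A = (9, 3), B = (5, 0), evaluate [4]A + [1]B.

First 4A:
Repeated addition: build up to 4A.
2A: tangent at (9, 3): λ = (3·9² + 8)/(2·3) ≡ 9/6. 6⁻¹ ≡ 2 (mod 11), so λ ≡ 9·2 ≡ 7.
  x = λ² - 9 - 9 = 49 - 18 ≡ 9; y = λ·(9 - 9) - 3 ≡ 8. → (9, 8)
3A: (9, 8) + (9, 3): same x and y₁ ≡ -y₂, so the sum is 𝒪.
4A: 𝒪 + (9, 3) = (9, 3) (identity).
4A = (9, 3).
Finally 4A + B:
(9, 3) + (5, 0). λ = (0 - 3)/(5 - 9) ≡ 8/7 mod 11. 7⁻¹ ≡ 8 (mod 11), so λ ≡ 9.
  x = λ² - 9 - 5 = 81 - 14 ≡ 1; y = λ·(9 - 1) - 3 ≡ 3. → (1, 3)

(1, 3)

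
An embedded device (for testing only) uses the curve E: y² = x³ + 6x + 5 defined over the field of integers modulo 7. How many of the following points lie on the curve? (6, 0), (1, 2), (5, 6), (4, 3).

(6, 0): 0² ≡ 0, rhs ≡ 5 → off.
(1, 2): 2² ≡ 4, rhs ≡ 5 → off.
(5, 6): 6² ≡ 1, rhs ≡ 6 → off.
(4, 3): 3² ≡ 2, rhs ≡ 2 → on.

1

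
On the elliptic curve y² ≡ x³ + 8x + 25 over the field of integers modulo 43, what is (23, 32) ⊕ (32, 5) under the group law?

(40, 19)

(23, 32) + (32, 5). λ = (5 - 32)/(32 - 23) ≡ 16/9 mod 43. 9⁻¹ ≡ 24 (mod 43), so λ ≡ 40.
  x = λ² - 23 - 32 = 1600 - 55 ≡ 40; y = λ·(23 - 40) - 32 ≡ 19. → (40, 19)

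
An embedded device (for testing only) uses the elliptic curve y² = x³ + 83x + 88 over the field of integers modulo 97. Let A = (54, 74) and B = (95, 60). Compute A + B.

(54, 74) + (95, 60). λ = (60 - 74)/(95 - 54) ≡ 83/41 mod 97. 41⁻¹ ≡ 71 (mod 97) since 41·71 = 2911 ≡ 1, so λ ≡ 73.
  x = λ² - 54 - 95 = 5329 - 149 ≡ 39; y = λ·(54 - 39) - 74 ≡ 51. → (39, 51)

(39, 51)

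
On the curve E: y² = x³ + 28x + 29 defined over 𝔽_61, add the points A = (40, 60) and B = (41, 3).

(57, 55)

(40, 60) + (41, 3). λ = (3 - 60)/(41 - 40) ≡ 4/1 mod 61. 1⁻¹ ≡ 1 (mod 61), so λ ≡ 4.
  x = λ² - 40 - 41 = 16 - 81 ≡ 57; y = λ·(40 - 57) - 60 ≡ 55. → (57, 55)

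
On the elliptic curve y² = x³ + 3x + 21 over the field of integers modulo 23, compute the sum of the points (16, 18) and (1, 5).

(9, 8)

(16, 18) + (1, 5). λ = (5 - 18)/(1 - 16) ≡ 10/8 mod 23. 8⁻¹ ≡ 3 (mod 23), so λ ≡ 7.
  x = λ² - 16 - 1 = 49 - 17 ≡ 9; y = λ·(16 - 9) - 18 ≡ 8. → (9, 8)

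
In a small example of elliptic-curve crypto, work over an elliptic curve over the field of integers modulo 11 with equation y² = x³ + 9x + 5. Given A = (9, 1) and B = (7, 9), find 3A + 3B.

(7, 9)

First 3A:
Repeated addition: build up to 3A.
2A: tangent at (9, 1): λ = (3·9² + 9)/(2·1) ≡ 10/2. 2⁻¹ ≡ 6 (mod 11), so λ ≡ 10·6 ≡ 5.
  x = λ² - 9 - 9 = 25 - 18 ≡ 7; y = λ·(9 - 7) - 1 ≡ 9. → (7, 9)
3A: (7, 9) + (9, 1). λ = (1 - 9)/(9 - 7) ≡ 3/2 mod 11. 2⁻¹ ≡ 6 (mod 11), so λ ≡ 7.
  x = λ² - 7 - 9 = 49 - 16 ≡ 0; y = λ·(7 - 0) - 9 ≡ 7. → (0, 7)
3A = (0, 7).
Next 3B:
Repeated addition: build up to 3B.
2B: tangent at (7, 9): λ = (3·7² + 9)/(2·9) ≡ 2/7. 7⁻¹ ≡ 8 (mod 11) since 7·8 = 56 ≡ 1, so λ ≡ 2·8 ≡ 5.
  x = λ² - 7 - 7 = 25 - 14 ≡ 0; y = λ·(7 - 0) - 9 ≡ 4. → (0, 4)
3B: (0, 4) + (7, 9). λ = (9 - 4)/(7 - 0) ≡ 5/7 mod 11. 7⁻¹ ≡ 8 (mod 11) since 7·8 = 56 ≡ 1, so λ ≡ 7.
  x = λ² - 0 - 7 = 49 - 7 ≡ 9; y = λ·(0 - 9) - 4 ≡ 10. → (9, 10)
3B = (9, 10).
Finally 3A + 3B:
(0, 7) + (9, 10). λ = (10 - 7)/(9 - 0) ≡ 3/9 mod 11. 9⁻¹ ≡ 5 (mod 11), so λ ≡ 4.
  x = λ² - 0 - 9 = 16 - 9 ≡ 7; y = λ·(0 - 7) - 7 ≡ 9. → (7, 9)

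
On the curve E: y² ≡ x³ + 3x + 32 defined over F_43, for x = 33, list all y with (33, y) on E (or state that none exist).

x³ + 3x + 32 = 36068 ≡ 34 (mod 43).
34 is a non-residue mod 43; no y exists.

none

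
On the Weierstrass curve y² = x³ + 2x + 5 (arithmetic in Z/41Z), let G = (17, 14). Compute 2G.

tangent at (17, 14): λ = (3·17² + 2)/(2·14) ≡ 8/28. 28⁻¹ ≡ 22 (mod 41), so λ ≡ 8·22 ≡ 12.
  x = λ² - 17 - 17 = 144 - 34 ≡ 28; y = λ·(17 - 28) - 14 ≡ 18. → (28, 18)

(28, 18)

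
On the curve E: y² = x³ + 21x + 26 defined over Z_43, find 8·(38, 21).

(42, 2)

Write G = (38, 21).
Double-and-add on 8 = (1000)₂. Start with G = (38, 21) for the leading 1-bit.
double: tangent at (38, 21): λ = (3·38² + 21)/(2·21) ≡ 10/42. 42⁻¹ ≡ 42 (mod 43), so λ ≡ 10·42 ≡ 33.
  x = λ² - 38 - 38 = 1089 - 76 ≡ 24; y = λ·(38 - 24) - 21 ≡ 11. → (24, 11)
double: tangent at (24, 11): λ = (3·24² + 21)/(2·11) ≡ 29/22. 22⁻¹ ≡ 2 (mod 43), so λ ≡ 29·2 ≡ 15.
  x = λ² - 24 - 24 = 225 - 48 ≡ 5; y = λ·(24 - 5) - 11 ≡ 16. → (5, 16)
double: tangent at (5, 16): λ = (3·5² + 21)/(2·16) ≡ 10/32. 32⁻¹ ≡ 39 (mod 43) since 32·39 = 1248 ≡ 1, so λ ≡ 10·39 ≡ 3.
  x = λ² - 5 - 5 = 9 - 10 ≡ 42; y = λ·(5 - 42) - 16 ≡ 2. → (42, 2)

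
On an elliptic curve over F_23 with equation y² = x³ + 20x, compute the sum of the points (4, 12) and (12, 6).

(4, 12) + (12, 6). λ = (6 - 12)/(12 - 4) ≡ 17/8 mod 23. 8⁻¹ ≡ 3 (mod 23), so λ ≡ 5.
  x = λ² - 4 - 12 = 25 - 16 ≡ 9; y = λ·(4 - 9) - 12 ≡ 9. → (9, 9)

(9, 9)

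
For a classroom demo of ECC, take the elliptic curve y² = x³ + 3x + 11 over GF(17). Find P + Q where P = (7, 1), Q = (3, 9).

(7, 1) + (3, 9). λ = (9 - 1)/(3 - 7) ≡ 8/13 mod 17. 13⁻¹ ≡ 4 (mod 17) since 13·4 = 52 ≡ 1, so λ ≡ 15.
  x = λ² - 7 - 3 = 225 - 10 ≡ 11; y = λ·(7 - 11) - 1 ≡ 7. → (11, 7)

(11, 7)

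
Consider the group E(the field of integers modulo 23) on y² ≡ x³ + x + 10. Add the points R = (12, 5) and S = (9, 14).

(12, 5) + (9, 14). λ = (14 - 5)/(9 - 12) ≡ 9/20 mod 23. 20⁻¹ ≡ 15 (mod 23), so λ ≡ 20.
  x = λ² - 12 - 9 = 400 - 21 ≡ 11; y = λ·(12 - 11) - 5 ≡ 15. → (11, 15)

(11, 15)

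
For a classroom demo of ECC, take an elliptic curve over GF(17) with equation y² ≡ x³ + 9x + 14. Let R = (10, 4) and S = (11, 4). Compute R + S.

(13, 13)

(10, 4) + (11, 4). λ = (4 - 4)/(11 - 10) ≡ 0/1 mod 17. 1⁻¹ ≡ 1 (mod 17) since 1·1 = 1 ≡ 1, so λ ≡ 0.
  x = λ² - 10 - 11 = 0 - 21 ≡ 13; y = λ·(10 - 13) - 4 ≡ 13. → (13, 13)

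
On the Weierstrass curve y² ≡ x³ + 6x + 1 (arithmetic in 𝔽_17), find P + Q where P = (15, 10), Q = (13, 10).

(6, 7)

(15, 10) + (13, 10). λ = (10 - 10)/(13 - 15) ≡ 0/15 mod 17. 15⁻¹ ≡ 8 (mod 17), so λ ≡ 0.
  x = λ² - 15 - 13 = 0 - 28 ≡ 6; y = λ·(15 - 6) - 10 ≡ 7. → (6, 7)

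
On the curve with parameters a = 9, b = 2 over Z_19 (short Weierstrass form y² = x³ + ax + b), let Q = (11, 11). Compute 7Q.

(16, 9)

Repeated addition: build up to 7Q.
2Q: tangent at (11, 11): λ = (3·11² + 9)/(2·11) ≡ 11/3. 3⁻¹ ≡ 13 (mod 19), so λ ≡ 11·13 ≡ 10.
  x = λ² - 11 - 11 = 100 - 22 ≡ 2; y = λ·(11 - 2) - 11 ≡ 3. → (2, 3)
3Q: (2, 3) + (11, 11). λ = (11 - 3)/(11 - 2) ≡ 8/9 mod 19. 9⁻¹ ≡ 17 (mod 19) since 9·17 = 153 ≡ 1, so λ ≡ 3.
  x = λ² - 2 - 11 = 9 - 13 ≡ 15; y = λ·(2 - 15) - 3 ≡ 15. → (15, 15)
4Q: (15, 15) + (11, 11). λ = (11 - 15)/(11 - 15) ≡ 15/15 mod 19. 15⁻¹ ≡ 14 (mod 19) since 15·14 = 210 ≡ 1, so λ ≡ 1.
  x = λ² - 15 - 11 = 1 - 26 ≡ 13; y = λ·(15 - 13) - 15 ≡ 6. → (13, 6)
5Q: (13, 6) + (11, 11). λ = (11 - 6)/(11 - 13) ≡ 5/17 mod 19. 17⁻¹ ≡ 9 (mod 19), so λ ≡ 7.
  x = λ² - 13 - 11 = 49 - 24 ≡ 6; y = λ·(13 - 6) - 6 ≡ 5. → (6, 5)
6Q: (6, 5) + (11, 11). λ = (11 - 5)/(11 - 6) ≡ 6/5 mod 19. 5⁻¹ ≡ 4 (mod 19) since 5·4 = 20 ≡ 1, so λ ≡ 5.
  x = λ² - 6 - 11 = 25 - 17 ≡ 8; y = λ·(6 - 8) - 5 ≡ 4. → (8, 4)
7Q: (8, 4) + (11, 11). λ = (11 - 4)/(11 - 8) ≡ 7/3 mod 19. 3⁻¹ ≡ 13 (mod 19) since 3·13 = 39 ≡ 1, so λ ≡ 15.
  x = λ² - 8 - 11 = 225 - 19 ≡ 16; y = λ·(8 - 16) - 4 ≡ 9. → (16, 9)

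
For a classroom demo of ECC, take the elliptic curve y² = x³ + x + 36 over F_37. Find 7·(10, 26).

(36, 21)

Write G = (10, 26).
Repeated addition: build up to 7G.
2G: tangent at (10, 26): λ = (3·10² + 1)/(2·26) ≡ 5/15. 15⁻¹ ≡ 5 (mod 37) since 15·5 = 75 ≡ 1, so λ ≡ 5·5 ≡ 25.
  x = λ² - 10 - 10 = 625 - 20 ≡ 13; y = λ·(10 - 13) - 26 ≡ 10. → (13, 10)
3G: (13, 10) + (10, 26). λ = (26 - 10)/(10 - 13) ≡ 16/34 mod 37. 34⁻¹ ≡ 12 (mod 37) since 34·12 = 408 ≡ 1, so λ ≡ 7.
  x = λ² - 13 - 10 = 49 - 23 ≡ 26; y = λ·(13 - 26) - 10 ≡ 10. → (26, 10)
4G: (26, 10) + (10, 26). λ = (26 - 10)/(10 - 26) ≡ 16/21 mod 37. 21⁻¹ ≡ 30 (mod 37), so λ ≡ 36.
  x = λ² - 26 - 10 = 1296 - 36 ≡ 2; y = λ·(26 - 2) - 10 ≡ 3. → (2, 3)
5G: (2, 3) + (10, 26). λ = (26 - 3)/(10 - 2) ≡ 23/8 mod 37. 8⁻¹ ≡ 14 (mod 37), so λ ≡ 26.
  x = λ² - 2 - 10 = 676 - 12 ≡ 35; y = λ·(2 - 35) - 3 ≡ 27. → (35, 27)
6G: (35, 27) + (10, 26). λ = (26 - 27)/(10 - 35) ≡ 36/12 mod 37. 12⁻¹ ≡ 34 (mod 37), so λ ≡ 3.
  x = λ² - 35 - 10 = 9 - 45 ≡ 1; y = λ·(35 - 1) - 27 ≡ 1. → (1, 1)
7G: (1, 1) + (10, 26). λ = (26 - 1)/(10 - 1) ≡ 25/9 mod 37. 9⁻¹ ≡ 33 (mod 37), so λ ≡ 11.
  x = λ² - 1 - 10 = 121 - 11 ≡ 36; y = λ·(1 - 36) - 1 ≡ 21. → (36, 21)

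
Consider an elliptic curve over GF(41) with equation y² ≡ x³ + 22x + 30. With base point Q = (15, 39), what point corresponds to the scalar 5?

Repeated addition: build up to 5Q.
2Q: tangent at (15, 39): λ = (3·15² + 22)/(2·39) ≡ 0/37. 37⁻¹ ≡ 10 (mod 41), so λ ≡ 0·10 ≡ 0.
  x = λ² - 15 - 15 = 0 - 30 ≡ 11; y = λ·(15 - 11) - 39 ≡ 2. → (11, 2)
3Q: (11, 2) + (15, 39). λ = (39 - 2)/(15 - 11) ≡ 37/4 mod 41. 4⁻¹ ≡ 31 (mod 41), so λ ≡ 40.
  x = λ² - 11 - 15 = 1600 - 26 ≡ 16; y = λ·(11 - 16) - 2 ≡ 3. → (16, 3)
4Q: (16, 3) + (15, 39). λ = (39 - 3)/(15 - 16) ≡ 36/40 mod 41. 40⁻¹ ≡ 40 (mod 41), so λ ≡ 5.
  x = λ² - 16 - 15 = 25 - 31 ≡ 35; y = λ·(16 - 35) - 3 ≡ 25. → (35, 25)
5Q: (35, 25) + (15, 39). λ = (39 - 25)/(15 - 35) ≡ 14/21 mod 41. 21⁻¹ ≡ 2 (mod 41) since 21·2 = 42 ≡ 1, so λ ≡ 28.
  x = λ² - 35 - 15 = 784 - 50 ≡ 37; y = λ·(35 - 37) - 25 ≡ 1. → (37, 1)

(37, 1)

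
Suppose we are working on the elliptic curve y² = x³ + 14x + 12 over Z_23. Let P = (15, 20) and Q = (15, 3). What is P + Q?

The two points share x = 15 and their y-coordinates satisfy 20 + 3 ≡ 0 (mod 23), so they are inverses. Their sum is the point at infinity.

O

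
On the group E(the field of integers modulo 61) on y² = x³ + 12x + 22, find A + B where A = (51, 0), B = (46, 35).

(13, 39)

(51, 0) + (46, 35). λ = (35 - 0)/(46 - 51) ≡ 35/56 mod 61. 56⁻¹ ≡ 12 (mod 61) since 56·12 = 672 ≡ 1, so λ ≡ 54.
  x = λ² - 51 - 46 = 2916 - 97 ≡ 13; y = λ·(51 - 13) - 0 ≡ 39. → (13, 39)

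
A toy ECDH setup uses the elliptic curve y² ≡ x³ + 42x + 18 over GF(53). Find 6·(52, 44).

(46, 32)

Write P = (52, 44).
Double-and-add on 6 = (110)₂. Start with P = (52, 44) for the leading 1-bit.
double: tangent at (52, 44): λ = (3·52² + 42)/(2·44) ≡ 45/35. 35⁻¹ ≡ 50 (mod 53), so λ ≡ 45·50 ≡ 24.
  x = λ² - 52 - 52 = 576 - 104 ≡ 48; y = λ·(52 - 48) - 44 ≡ 52. → (48, 52)
add P: (48, 52) + (52, 44). λ = (44 - 52)/(52 - 48) ≡ 45/4 mod 53. 4⁻¹ ≡ 40 (mod 53) since 4·40 = 160 ≡ 1, so λ ≡ 51.
  x = λ² - 48 - 52 = 2601 - 100 ≡ 10; y = λ·(48 - 10) - 52 ≡ 31. → (10, 31)
double: tangent at (10, 31): λ = (3·10² + 42)/(2·31) ≡ 24/9. 9⁻¹ ≡ 6 (mod 53) since 9·6 = 54 ≡ 1, so λ ≡ 24·6 ≡ 38.
  x = λ² - 10 - 10 = 1444 - 20 ≡ 46; y = λ·(10 - 46) - 31 ≡ 32. → (46, 32)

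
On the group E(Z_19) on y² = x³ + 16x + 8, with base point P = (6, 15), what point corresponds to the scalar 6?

(1, 5)

Double-and-add on 6 = (110)₂. Start with P = (6, 15) for the leading 1-bit.
double: tangent at (6, 15): λ = (3·6² + 16)/(2·15) ≡ 10/11. 11⁻¹ ≡ 7 (mod 19), so λ ≡ 10·7 ≡ 13.
  x = λ² - 6 - 6 = 169 - 12 ≡ 5; y = λ·(6 - 5) - 15 ≡ 17. → (5, 17)
add P: (5, 17) + (6, 15). λ = (15 - 17)/(6 - 5) ≡ 17/1 mod 19. 1⁻¹ ≡ 1 (mod 19), so λ ≡ 17.
  x = λ² - 5 - 6 = 289 - 11 ≡ 12; y = λ·(5 - 12) - 17 ≡ 16. → (12, 16)
double: tangent at (12, 16): λ = (3·12² + 16)/(2·16) ≡ 11/13. 13⁻¹ ≡ 3 (mod 19), so λ ≡ 11·3 ≡ 14.
  x = λ² - 12 - 12 = 196 - 24 ≡ 1; y = λ·(12 - 1) - 16 ≡ 5. → (1, 5)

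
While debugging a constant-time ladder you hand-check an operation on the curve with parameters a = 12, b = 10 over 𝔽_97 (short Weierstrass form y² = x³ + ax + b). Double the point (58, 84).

(25, 30)

tangent at (58, 84): λ = (3·58² + 12)/(2·84) ≡ 16/71. 71⁻¹ ≡ 41 (mod 97) since 71·41 = 2911 ≡ 1, so λ ≡ 16·41 ≡ 74.
  x = λ² - 58 - 58 = 5476 - 116 ≡ 25; y = λ·(58 - 25) - 84 ≡ 30. → (25, 30)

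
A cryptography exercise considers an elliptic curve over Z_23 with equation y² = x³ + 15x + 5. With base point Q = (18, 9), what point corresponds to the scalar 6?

Double-and-add on 6 = (110)₂. Start with Q = (18, 9) for the leading 1-bit.
double: tangent at (18, 9): λ = (3·18² + 15)/(2·9) ≡ 21/18. 18⁻¹ ≡ 9 (mod 23), so λ ≡ 21·9 ≡ 5.
  x = λ² - 18 - 18 = 25 - 36 ≡ 12; y = λ·(18 - 12) - 9 ≡ 21. → (12, 21)
add Q: (12, 21) + (18, 9). λ = (9 - 21)/(18 - 12) ≡ 11/6 mod 23. 6⁻¹ ≡ 4 (mod 23), so λ ≡ 21.
  x = λ² - 12 - 18 = 441 - 30 ≡ 20; y = λ·(12 - 20) - 21 ≡ 18. → (20, 18)
double: tangent at (20, 18): λ = (3·20² + 15)/(2·18) ≡ 19/13. 13⁻¹ ≡ 16 (mod 23), so λ ≡ 19·16 ≡ 5.
  x = λ² - 20 - 20 = 25 - 40 ≡ 8; y = λ·(20 - 8) - 18 ≡ 19. → (8, 19)

(8, 19)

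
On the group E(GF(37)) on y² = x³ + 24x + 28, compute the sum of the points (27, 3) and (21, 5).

(27, 3) + (21, 5). λ = (5 - 3)/(21 - 27) ≡ 2/31 mod 37. 31⁻¹ ≡ 6 (mod 37) since 31·6 = 186 ≡ 1, so λ ≡ 12.
  x = λ² - 27 - 21 = 144 - 48 ≡ 22; y = λ·(27 - 22) - 3 ≡ 20. → (22, 20)

(22, 20)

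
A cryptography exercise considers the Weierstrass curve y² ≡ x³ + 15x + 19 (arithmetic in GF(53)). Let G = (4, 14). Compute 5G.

(50, 0)

Repeated addition: build up to 5G.
2G: tangent at (4, 14): λ = (3·4² + 15)/(2·14) ≡ 10/28. 28⁻¹ ≡ 36 (mod 53) since 28·36 = 1008 ≡ 1, so λ ≡ 10·36 ≡ 42.
  x = λ² - 4 - 4 = 1764 - 8 ≡ 7; y = λ·(4 - 7) - 14 ≡ 19. → (7, 19)
3G: (7, 19) + (4, 14). λ = (14 - 19)/(4 - 7) ≡ 48/50 mod 53. 50⁻¹ ≡ 35 (mod 53) since 50·35 = 1750 ≡ 1, so λ ≡ 37.
  x = λ² - 7 - 4 = 1369 - 11 ≡ 33; y = λ·(7 - 33) - 19 ≡ 26. → (33, 26)
4G: (33, 26) + (4, 14). λ = (14 - 26)/(4 - 33) ≡ 41/24 mod 53. 24⁻¹ ≡ 42 (mod 53), so λ ≡ 26.
  x = λ² - 33 - 4 = 676 - 37 ≡ 3; y = λ·(33 - 3) - 26 ≡ 12. → (3, 12)
5G: (3, 12) + (4, 14). λ = (14 - 12)/(4 - 3) ≡ 2/1 mod 53. 1⁻¹ ≡ 1 (mod 53), so λ ≡ 2.
  x = λ² - 3 - 4 = 4 - 7 ≡ 50; y = λ·(3 - 50) - 12 ≡ 0. → (50, 0)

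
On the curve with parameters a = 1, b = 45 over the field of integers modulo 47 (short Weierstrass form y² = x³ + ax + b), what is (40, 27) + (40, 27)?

tangent at (40, 27): λ = (3·40² + 1)/(2·27) ≡ 7/7. 7⁻¹ ≡ 27 (mod 47) since 7·27 = 189 ≡ 1, so λ ≡ 7·27 ≡ 1.
  x = λ² - 40 - 40 = 1 - 80 ≡ 15; y = λ·(40 - 15) - 27 ≡ 45. → (15, 45)

(15, 45)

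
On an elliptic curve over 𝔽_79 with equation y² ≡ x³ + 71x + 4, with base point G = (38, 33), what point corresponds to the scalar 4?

(4, 73)

Repeated addition: build up to 4G.
2G: tangent at (38, 33): λ = (3·38² + 71)/(2·33) ≡ 58/66. 66⁻¹ ≡ 6 (mod 79) since 66·6 = 396 ≡ 1, so λ ≡ 58·6 ≡ 32.
  x = λ² - 38 - 38 = 1024 - 76 ≡ 0; y = λ·(38 - 0) - 33 ≡ 77. → (0, 77)
3G: (0, 77) + (38, 33). λ = (33 - 77)/(38 - 0) ≡ 35/38 mod 79. 38⁻¹ ≡ 52 (mod 79), so λ ≡ 3.
  x = λ² - 0 - 38 = 9 - 38 ≡ 50; y = λ·(0 - 50) - 77 ≡ 10. → (50, 10)
4G: (50, 10) + (38, 33). λ = (33 - 10)/(38 - 50) ≡ 23/67 mod 79. 67⁻¹ ≡ 46 (mod 79) since 67·46 = 3082 ≡ 1, so λ ≡ 31.
  x = λ² - 50 - 38 = 961 - 88 ≡ 4; y = λ·(50 - 4) - 10 ≡ 73. → (4, 73)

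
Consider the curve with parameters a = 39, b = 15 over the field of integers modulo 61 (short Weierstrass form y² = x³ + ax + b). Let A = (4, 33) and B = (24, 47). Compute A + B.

(4, 33) + (24, 47). λ = (47 - 33)/(24 - 4) ≡ 14/20 mod 61. 20⁻¹ ≡ 58 (mod 61) since 20·58 = 1160 ≡ 1, so λ ≡ 19.
  x = λ² - 4 - 24 = 361 - 28 ≡ 28; y = λ·(4 - 28) - 33 ≡ 60. → (28, 60)

(28, 60)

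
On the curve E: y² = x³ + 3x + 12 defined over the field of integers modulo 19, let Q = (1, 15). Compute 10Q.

Repeated addition: build up to 10Q.
2Q: tangent at (1, 15): λ = (3·1² + 3)/(2·15) ≡ 6/11. 11⁻¹ ≡ 7 (mod 19), so λ ≡ 6·7 ≡ 4.
  x = λ² - 1 - 1 = 16 - 2 ≡ 14; y = λ·(1 - 14) - 15 ≡ 9. → (14, 9)
3Q: (14, 9) + (1, 15). λ = (15 - 9)/(1 - 14) ≡ 6/6 mod 19. 6⁻¹ ≡ 16 (mod 19), so λ ≡ 1.
  x = λ² - 14 - 1 = 1 - 15 ≡ 5; y = λ·(14 - 5) - 9 ≡ 0. → (5, 0)
4Q: (5, 0) + (1, 15). λ = (15 - 0)/(1 - 5) ≡ 15/15 mod 19. 15⁻¹ ≡ 14 (mod 19) since 15·14 = 210 ≡ 1, so λ ≡ 1.
  x = λ² - 5 - 1 = 1 - 6 ≡ 14; y = λ·(5 - 14) - 0 ≡ 10. → (14, 10)
5Q: (14, 10) + (1, 15). λ = (15 - 10)/(1 - 14) ≡ 5/6 mod 19. 6⁻¹ ≡ 16 (mod 19) since 6·16 = 96 ≡ 1, so λ ≡ 4.
  x = λ² - 14 - 1 = 16 - 15 ≡ 1; y = λ·(14 - 1) - 10 ≡ 4. → (1, 4)
6Q: (1, 4) + (1, 15): same x and y₁ ≡ -y₂, so the sum is the point at infinity.
7Q: the point at infinity + (1, 15) = (1, 15) (identity).
8Q: tangent at (1, 15): λ = (3·1² + 3)/(2·15) ≡ 6/11. 11⁻¹ ≡ 7 (mod 19) since 11·7 = 77 ≡ 1, so λ ≡ 6·7 ≡ 4.
  x = λ² - 1 - 1 = 16 - 2 ≡ 14; y = λ·(1 - 14) - 15 ≡ 9. → (14, 9)
9Q: (14, 9) + (1, 15). λ = (15 - 9)/(1 - 14) ≡ 6/6 mod 19. 6⁻¹ ≡ 16 (mod 19), so λ ≡ 1.
  x = λ² - 14 - 1 = 1 - 15 ≡ 5; y = λ·(14 - 5) - 9 ≡ 0. → (5, 0)
10Q: (5, 0) + (1, 15). λ = (15 - 0)/(1 - 5) ≡ 15/15 mod 19. 15⁻¹ ≡ 14 (mod 19) since 15·14 = 210 ≡ 1, so λ ≡ 1.
  x = λ² - 5 - 1 = 1 - 6 ≡ 14; y = λ·(5 - 14) - 0 ≡ 10. → (14, 10)

(14, 10)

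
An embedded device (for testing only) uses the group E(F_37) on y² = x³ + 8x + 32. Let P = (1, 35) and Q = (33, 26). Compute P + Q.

(24, 5)

(1, 35) + (33, 26). λ = (26 - 35)/(33 - 1) ≡ 28/32 mod 37. 32⁻¹ ≡ 22 (mod 37), so λ ≡ 24.
  x = λ² - 1 - 33 = 576 - 34 ≡ 24; y = λ·(1 - 24) - 35 ≡ 5. → (24, 5)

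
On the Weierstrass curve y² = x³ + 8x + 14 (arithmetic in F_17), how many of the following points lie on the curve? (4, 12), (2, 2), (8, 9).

(4, 12): 12² ≡ 8, rhs ≡ 8 → on.
(2, 2): 2² ≡ 4, rhs ≡ 4 → on.
(8, 9): 9² ≡ 13, rhs ≡ 12 → off.

2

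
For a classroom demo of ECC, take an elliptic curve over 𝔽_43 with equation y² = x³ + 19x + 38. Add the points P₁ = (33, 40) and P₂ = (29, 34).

(37, 40)

(33, 40) + (29, 34). λ = (34 - 40)/(29 - 33) ≡ 37/39 mod 43. 39⁻¹ ≡ 32 (mod 43), so λ ≡ 23.
  x = λ² - 33 - 29 = 529 - 62 ≡ 37; y = λ·(33 - 37) - 40 ≡ 40. → (37, 40)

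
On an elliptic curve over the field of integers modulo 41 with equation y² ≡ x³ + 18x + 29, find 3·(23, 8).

Write G = (23, 8).
Repeated addition: build up to 3G.
2G: tangent at (23, 8): λ = (3·23² + 18)/(2·8) ≡ 6/16. 16⁻¹ ≡ 18 (mod 41), so λ ≡ 6·18 ≡ 26.
  x = λ² - 23 - 23 = 676 - 46 ≡ 15; y = λ·(23 - 15) - 8 ≡ 36. → (15, 36)
3G: (15, 36) + (23, 8). λ = (8 - 36)/(23 - 15) ≡ 13/8 mod 41. 8⁻¹ ≡ 36 (mod 41) since 8·36 = 288 ≡ 1, so λ ≡ 17.
  x = λ² - 15 - 23 = 289 - 38 ≡ 5; y = λ·(15 - 5) - 36 ≡ 11. → (5, 11)

(5, 11)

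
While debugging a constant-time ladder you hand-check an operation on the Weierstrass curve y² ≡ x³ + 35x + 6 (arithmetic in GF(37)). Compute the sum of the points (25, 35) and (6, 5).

(17, 1)

(25, 35) + (6, 5). λ = (5 - 35)/(6 - 25) ≡ 7/18 mod 37. 18⁻¹ ≡ 35 (mod 37), so λ ≡ 23.
  x = λ² - 25 - 6 = 529 - 31 ≡ 17; y = λ·(25 - 17) - 35 ≡ 1. → (17, 1)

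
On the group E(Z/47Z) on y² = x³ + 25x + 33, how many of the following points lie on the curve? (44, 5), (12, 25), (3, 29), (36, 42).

2

(44, 5): 5² ≡ 25, rhs ≡ 25 → on.
(12, 25): 25² ≡ 14, rhs ≡ 40 → off.
(3, 29): 29² ≡ 42, rhs ≡ 41 → off.
(36, 42): 42² ≡ 25, rhs ≡ 25 → on.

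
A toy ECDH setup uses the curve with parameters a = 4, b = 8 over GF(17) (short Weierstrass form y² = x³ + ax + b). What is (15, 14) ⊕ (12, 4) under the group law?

(3, 9)

(15, 14) + (12, 4). λ = (4 - 14)/(12 - 15) ≡ 7/14 mod 17. 14⁻¹ ≡ 11 (mod 17), so λ ≡ 9.
  x = λ² - 15 - 12 = 81 - 27 ≡ 3; y = λ·(15 - 3) - 14 ≡ 9. → (3, 9)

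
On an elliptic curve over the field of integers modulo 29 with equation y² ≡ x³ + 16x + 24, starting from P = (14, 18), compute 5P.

(22, 27)

Repeated addition: build up to 5P.
2P: tangent at (14, 18): λ = (3·14² + 16)/(2·18) ≡ 24/7. 7⁻¹ ≡ 25 (mod 29) since 7·25 = 175 ≡ 1, so λ ≡ 24·25 ≡ 20.
  x = λ² - 14 - 14 = 400 - 28 ≡ 24; y = λ·(14 - 24) - 18 ≡ 14. → (24, 14)
3P: (24, 14) + (14, 18). λ = (18 - 14)/(14 - 24) ≡ 4/19 mod 29. 19⁻¹ ≡ 26 (mod 29), so λ ≡ 17.
  x = λ² - 24 - 14 = 289 - 38 ≡ 19; y = λ·(24 - 19) - 14 ≡ 13. → (19, 13)
4P: (19, 13) + (14, 18). λ = (18 - 13)/(14 - 19) ≡ 5/24 mod 29. 24⁻¹ ≡ 23 (mod 29) since 24·23 = 552 ≡ 1, so λ ≡ 28.
  x = λ² - 19 - 14 = 784 - 33 ≡ 26; y = λ·(19 - 26) - 13 ≡ 23. → (26, 23)
5P: (26, 23) + (14, 18). λ = (18 - 23)/(14 - 26) ≡ 24/17 mod 29. 17⁻¹ ≡ 12 (mod 29), so λ ≡ 27.
  x = λ² - 26 - 14 = 729 - 40 ≡ 22; y = λ·(26 - 22) - 23 ≡ 27. → (22, 27)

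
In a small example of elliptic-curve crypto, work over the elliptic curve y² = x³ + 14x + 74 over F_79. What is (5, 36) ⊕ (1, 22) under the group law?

(5, 36) + (1, 22). λ = (22 - 36)/(1 - 5) ≡ 65/75 mod 79. 75⁻¹ ≡ 59 (mod 79), so λ ≡ 43.
  x = λ² - 5 - 1 = 1849 - 6 ≡ 26; y = λ·(5 - 26) - 36 ≡ 9. → (26, 9)

(26, 9)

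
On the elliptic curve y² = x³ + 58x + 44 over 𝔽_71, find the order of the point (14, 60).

6

2P: tangent at (14, 60): λ = (3·14² + 58)/(2·60) ≡ 7/49. 49⁻¹ ≡ 29 (mod 71), so λ ≡ 7·29 ≡ 61.
  x = λ² - 14 - 14 = 3721 - 28 ≡ 1; y = λ·(14 - 1) - 60 ≡ 23. → (1, 23)
3P: (1, 23) + (14, 60). λ = (60 - 23)/(14 - 1) ≡ 37/13 mod 71. 13⁻¹ ≡ 11 (mod 71) since 13·11 = 143 ≡ 1, so λ ≡ 52.
  x = λ² - 1 - 14 = 2704 - 15 ≡ 62; y = λ·(1 - 62) - 23 ≡ 0. → (62, 0)
4P: (62, 0) + (14, 60). λ = (60 - 0)/(14 - 62) ≡ 60/23 mod 71. 23⁻¹ ≡ 34 (mod 71) since 23·34 = 782 ≡ 1, so λ ≡ 52.
  x = λ² - 62 - 14 = 2704 - 76 ≡ 1; y = λ·(62 - 1) - 0 ≡ 48. → (1, 48)
5P: (1, 48) + (14, 60). λ = (60 - 48)/(14 - 1) ≡ 12/13 mod 71. 13⁻¹ ≡ 11 (mod 71) since 13·11 = 143 ≡ 1, so λ ≡ 61.
  x = λ² - 1 - 14 = 3721 - 15 ≡ 14; y = λ·(1 - 14) - 48 ≡ 11. → (14, 11)
6P: (14, 11) + (14, 60): same x and y₁ ≡ -y₂, so the sum is ∞.
6P = ∞, so the order is 6.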